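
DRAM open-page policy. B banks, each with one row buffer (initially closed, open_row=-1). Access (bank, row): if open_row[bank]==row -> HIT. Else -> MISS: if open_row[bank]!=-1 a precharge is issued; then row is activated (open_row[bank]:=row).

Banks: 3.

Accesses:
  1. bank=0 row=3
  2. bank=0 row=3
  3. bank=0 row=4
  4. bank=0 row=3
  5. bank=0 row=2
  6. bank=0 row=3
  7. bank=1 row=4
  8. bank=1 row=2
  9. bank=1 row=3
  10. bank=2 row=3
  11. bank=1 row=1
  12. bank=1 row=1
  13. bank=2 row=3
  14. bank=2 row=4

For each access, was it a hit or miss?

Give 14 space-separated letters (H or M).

Answer: M H M M M M M M M M M H H M

Derivation:
Acc 1: bank0 row3 -> MISS (open row3); precharges=0
Acc 2: bank0 row3 -> HIT
Acc 3: bank0 row4 -> MISS (open row4); precharges=1
Acc 4: bank0 row3 -> MISS (open row3); precharges=2
Acc 5: bank0 row2 -> MISS (open row2); precharges=3
Acc 6: bank0 row3 -> MISS (open row3); precharges=4
Acc 7: bank1 row4 -> MISS (open row4); precharges=4
Acc 8: bank1 row2 -> MISS (open row2); precharges=5
Acc 9: bank1 row3 -> MISS (open row3); precharges=6
Acc 10: bank2 row3 -> MISS (open row3); precharges=6
Acc 11: bank1 row1 -> MISS (open row1); precharges=7
Acc 12: bank1 row1 -> HIT
Acc 13: bank2 row3 -> HIT
Acc 14: bank2 row4 -> MISS (open row4); precharges=8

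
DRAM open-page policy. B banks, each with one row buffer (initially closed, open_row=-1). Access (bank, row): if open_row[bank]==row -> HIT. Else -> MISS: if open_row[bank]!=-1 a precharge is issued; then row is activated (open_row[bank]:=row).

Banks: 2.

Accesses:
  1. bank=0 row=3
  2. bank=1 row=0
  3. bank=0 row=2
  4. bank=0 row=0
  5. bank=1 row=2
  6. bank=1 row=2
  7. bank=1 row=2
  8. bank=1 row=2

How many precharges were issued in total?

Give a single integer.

Answer: 3

Derivation:
Acc 1: bank0 row3 -> MISS (open row3); precharges=0
Acc 2: bank1 row0 -> MISS (open row0); precharges=0
Acc 3: bank0 row2 -> MISS (open row2); precharges=1
Acc 4: bank0 row0 -> MISS (open row0); precharges=2
Acc 5: bank1 row2 -> MISS (open row2); precharges=3
Acc 6: bank1 row2 -> HIT
Acc 7: bank1 row2 -> HIT
Acc 8: bank1 row2 -> HIT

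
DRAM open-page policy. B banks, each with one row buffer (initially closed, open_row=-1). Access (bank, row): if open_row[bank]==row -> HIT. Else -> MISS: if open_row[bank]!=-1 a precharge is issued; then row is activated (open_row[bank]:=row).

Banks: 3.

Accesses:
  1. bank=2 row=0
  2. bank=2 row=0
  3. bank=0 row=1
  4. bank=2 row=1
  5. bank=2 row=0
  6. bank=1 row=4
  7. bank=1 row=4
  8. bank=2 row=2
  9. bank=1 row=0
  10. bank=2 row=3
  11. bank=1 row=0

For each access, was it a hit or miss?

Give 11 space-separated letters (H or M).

Acc 1: bank2 row0 -> MISS (open row0); precharges=0
Acc 2: bank2 row0 -> HIT
Acc 3: bank0 row1 -> MISS (open row1); precharges=0
Acc 4: bank2 row1 -> MISS (open row1); precharges=1
Acc 5: bank2 row0 -> MISS (open row0); precharges=2
Acc 6: bank1 row4 -> MISS (open row4); precharges=2
Acc 7: bank1 row4 -> HIT
Acc 8: bank2 row2 -> MISS (open row2); precharges=3
Acc 9: bank1 row0 -> MISS (open row0); precharges=4
Acc 10: bank2 row3 -> MISS (open row3); precharges=5
Acc 11: bank1 row0 -> HIT

Answer: M H M M M M H M M M H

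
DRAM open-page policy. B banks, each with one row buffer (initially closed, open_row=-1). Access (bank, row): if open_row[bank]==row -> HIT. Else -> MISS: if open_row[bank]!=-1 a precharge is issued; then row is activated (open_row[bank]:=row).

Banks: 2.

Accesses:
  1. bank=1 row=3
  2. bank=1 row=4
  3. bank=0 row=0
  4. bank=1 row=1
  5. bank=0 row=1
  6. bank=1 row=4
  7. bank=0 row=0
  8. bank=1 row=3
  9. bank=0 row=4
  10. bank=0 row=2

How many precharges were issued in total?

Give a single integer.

Acc 1: bank1 row3 -> MISS (open row3); precharges=0
Acc 2: bank1 row4 -> MISS (open row4); precharges=1
Acc 3: bank0 row0 -> MISS (open row0); precharges=1
Acc 4: bank1 row1 -> MISS (open row1); precharges=2
Acc 5: bank0 row1 -> MISS (open row1); precharges=3
Acc 6: bank1 row4 -> MISS (open row4); precharges=4
Acc 7: bank0 row0 -> MISS (open row0); precharges=5
Acc 8: bank1 row3 -> MISS (open row3); precharges=6
Acc 9: bank0 row4 -> MISS (open row4); precharges=7
Acc 10: bank0 row2 -> MISS (open row2); precharges=8

Answer: 8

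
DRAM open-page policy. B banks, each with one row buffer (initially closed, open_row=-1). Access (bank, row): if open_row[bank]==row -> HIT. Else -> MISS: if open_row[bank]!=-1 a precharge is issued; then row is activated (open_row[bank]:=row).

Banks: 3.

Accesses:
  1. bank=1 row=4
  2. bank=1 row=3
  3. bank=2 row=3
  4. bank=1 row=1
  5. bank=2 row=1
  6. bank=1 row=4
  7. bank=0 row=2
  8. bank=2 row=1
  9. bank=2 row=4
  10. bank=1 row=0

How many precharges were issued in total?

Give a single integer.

Acc 1: bank1 row4 -> MISS (open row4); precharges=0
Acc 2: bank1 row3 -> MISS (open row3); precharges=1
Acc 3: bank2 row3 -> MISS (open row3); precharges=1
Acc 4: bank1 row1 -> MISS (open row1); precharges=2
Acc 5: bank2 row1 -> MISS (open row1); precharges=3
Acc 6: bank1 row4 -> MISS (open row4); precharges=4
Acc 7: bank0 row2 -> MISS (open row2); precharges=4
Acc 8: bank2 row1 -> HIT
Acc 9: bank2 row4 -> MISS (open row4); precharges=5
Acc 10: bank1 row0 -> MISS (open row0); precharges=6

Answer: 6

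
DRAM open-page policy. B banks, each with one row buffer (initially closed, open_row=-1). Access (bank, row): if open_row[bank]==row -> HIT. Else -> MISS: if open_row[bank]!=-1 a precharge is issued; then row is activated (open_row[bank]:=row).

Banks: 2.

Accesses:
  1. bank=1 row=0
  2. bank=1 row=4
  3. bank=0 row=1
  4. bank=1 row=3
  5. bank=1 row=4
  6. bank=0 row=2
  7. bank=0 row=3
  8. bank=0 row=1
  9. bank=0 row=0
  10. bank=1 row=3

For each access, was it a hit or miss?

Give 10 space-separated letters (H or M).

Answer: M M M M M M M M M M

Derivation:
Acc 1: bank1 row0 -> MISS (open row0); precharges=0
Acc 2: bank1 row4 -> MISS (open row4); precharges=1
Acc 3: bank0 row1 -> MISS (open row1); precharges=1
Acc 4: bank1 row3 -> MISS (open row3); precharges=2
Acc 5: bank1 row4 -> MISS (open row4); precharges=3
Acc 6: bank0 row2 -> MISS (open row2); precharges=4
Acc 7: bank0 row3 -> MISS (open row3); precharges=5
Acc 8: bank0 row1 -> MISS (open row1); precharges=6
Acc 9: bank0 row0 -> MISS (open row0); precharges=7
Acc 10: bank1 row3 -> MISS (open row3); precharges=8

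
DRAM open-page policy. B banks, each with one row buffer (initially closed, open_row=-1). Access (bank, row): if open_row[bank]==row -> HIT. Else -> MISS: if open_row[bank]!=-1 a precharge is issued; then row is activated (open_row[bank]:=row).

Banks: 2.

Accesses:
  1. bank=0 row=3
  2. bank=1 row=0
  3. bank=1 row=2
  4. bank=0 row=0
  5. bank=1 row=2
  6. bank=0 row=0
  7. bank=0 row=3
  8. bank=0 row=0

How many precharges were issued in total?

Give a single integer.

Acc 1: bank0 row3 -> MISS (open row3); precharges=0
Acc 2: bank1 row0 -> MISS (open row0); precharges=0
Acc 3: bank1 row2 -> MISS (open row2); precharges=1
Acc 4: bank0 row0 -> MISS (open row0); precharges=2
Acc 5: bank1 row2 -> HIT
Acc 6: bank0 row0 -> HIT
Acc 7: bank0 row3 -> MISS (open row3); precharges=3
Acc 8: bank0 row0 -> MISS (open row0); precharges=4

Answer: 4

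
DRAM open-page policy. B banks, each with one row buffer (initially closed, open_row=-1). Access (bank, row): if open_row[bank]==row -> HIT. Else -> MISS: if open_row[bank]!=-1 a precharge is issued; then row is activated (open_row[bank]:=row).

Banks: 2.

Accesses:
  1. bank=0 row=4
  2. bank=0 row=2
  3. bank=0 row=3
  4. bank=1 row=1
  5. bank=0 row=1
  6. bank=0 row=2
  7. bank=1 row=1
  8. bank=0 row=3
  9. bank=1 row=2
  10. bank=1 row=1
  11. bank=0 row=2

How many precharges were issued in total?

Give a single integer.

Answer: 8

Derivation:
Acc 1: bank0 row4 -> MISS (open row4); precharges=0
Acc 2: bank0 row2 -> MISS (open row2); precharges=1
Acc 3: bank0 row3 -> MISS (open row3); precharges=2
Acc 4: bank1 row1 -> MISS (open row1); precharges=2
Acc 5: bank0 row1 -> MISS (open row1); precharges=3
Acc 6: bank0 row2 -> MISS (open row2); precharges=4
Acc 7: bank1 row1 -> HIT
Acc 8: bank0 row3 -> MISS (open row3); precharges=5
Acc 9: bank1 row2 -> MISS (open row2); precharges=6
Acc 10: bank1 row1 -> MISS (open row1); precharges=7
Acc 11: bank0 row2 -> MISS (open row2); precharges=8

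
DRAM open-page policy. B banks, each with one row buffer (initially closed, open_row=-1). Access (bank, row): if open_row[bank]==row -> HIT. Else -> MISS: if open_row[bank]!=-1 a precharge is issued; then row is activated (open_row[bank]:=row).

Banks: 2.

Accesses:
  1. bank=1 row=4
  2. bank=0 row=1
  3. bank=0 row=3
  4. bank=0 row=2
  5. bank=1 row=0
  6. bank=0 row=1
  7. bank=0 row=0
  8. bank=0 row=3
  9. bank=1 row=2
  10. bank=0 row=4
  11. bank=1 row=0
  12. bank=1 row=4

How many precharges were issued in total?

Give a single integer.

Acc 1: bank1 row4 -> MISS (open row4); precharges=0
Acc 2: bank0 row1 -> MISS (open row1); precharges=0
Acc 3: bank0 row3 -> MISS (open row3); precharges=1
Acc 4: bank0 row2 -> MISS (open row2); precharges=2
Acc 5: bank1 row0 -> MISS (open row0); precharges=3
Acc 6: bank0 row1 -> MISS (open row1); precharges=4
Acc 7: bank0 row0 -> MISS (open row0); precharges=5
Acc 8: bank0 row3 -> MISS (open row3); precharges=6
Acc 9: bank1 row2 -> MISS (open row2); precharges=7
Acc 10: bank0 row4 -> MISS (open row4); precharges=8
Acc 11: bank1 row0 -> MISS (open row0); precharges=9
Acc 12: bank1 row4 -> MISS (open row4); precharges=10

Answer: 10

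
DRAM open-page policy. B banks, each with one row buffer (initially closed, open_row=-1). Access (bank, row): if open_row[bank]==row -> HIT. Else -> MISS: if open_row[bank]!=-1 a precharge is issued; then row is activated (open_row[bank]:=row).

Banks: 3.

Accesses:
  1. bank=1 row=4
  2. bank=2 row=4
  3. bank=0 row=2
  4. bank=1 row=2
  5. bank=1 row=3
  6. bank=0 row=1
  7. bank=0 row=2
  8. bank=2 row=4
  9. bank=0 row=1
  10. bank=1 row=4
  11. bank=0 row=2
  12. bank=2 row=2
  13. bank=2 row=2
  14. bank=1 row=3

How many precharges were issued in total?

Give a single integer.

Acc 1: bank1 row4 -> MISS (open row4); precharges=0
Acc 2: bank2 row4 -> MISS (open row4); precharges=0
Acc 3: bank0 row2 -> MISS (open row2); precharges=0
Acc 4: bank1 row2 -> MISS (open row2); precharges=1
Acc 5: bank1 row3 -> MISS (open row3); precharges=2
Acc 6: bank0 row1 -> MISS (open row1); precharges=3
Acc 7: bank0 row2 -> MISS (open row2); precharges=4
Acc 8: bank2 row4 -> HIT
Acc 9: bank0 row1 -> MISS (open row1); precharges=5
Acc 10: bank1 row4 -> MISS (open row4); precharges=6
Acc 11: bank0 row2 -> MISS (open row2); precharges=7
Acc 12: bank2 row2 -> MISS (open row2); precharges=8
Acc 13: bank2 row2 -> HIT
Acc 14: bank1 row3 -> MISS (open row3); precharges=9

Answer: 9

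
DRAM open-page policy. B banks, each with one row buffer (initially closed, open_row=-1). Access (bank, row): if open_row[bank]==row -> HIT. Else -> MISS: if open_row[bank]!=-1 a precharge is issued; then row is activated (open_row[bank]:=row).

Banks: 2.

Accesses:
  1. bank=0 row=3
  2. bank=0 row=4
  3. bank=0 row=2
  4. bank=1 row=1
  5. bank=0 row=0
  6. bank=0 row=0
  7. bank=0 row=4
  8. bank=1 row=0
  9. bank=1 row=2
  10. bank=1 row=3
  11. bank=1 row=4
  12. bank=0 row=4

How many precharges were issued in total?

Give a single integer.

Acc 1: bank0 row3 -> MISS (open row3); precharges=0
Acc 2: bank0 row4 -> MISS (open row4); precharges=1
Acc 3: bank0 row2 -> MISS (open row2); precharges=2
Acc 4: bank1 row1 -> MISS (open row1); precharges=2
Acc 5: bank0 row0 -> MISS (open row0); precharges=3
Acc 6: bank0 row0 -> HIT
Acc 7: bank0 row4 -> MISS (open row4); precharges=4
Acc 8: bank1 row0 -> MISS (open row0); precharges=5
Acc 9: bank1 row2 -> MISS (open row2); precharges=6
Acc 10: bank1 row3 -> MISS (open row3); precharges=7
Acc 11: bank1 row4 -> MISS (open row4); precharges=8
Acc 12: bank0 row4 -> HIT

Answer: 8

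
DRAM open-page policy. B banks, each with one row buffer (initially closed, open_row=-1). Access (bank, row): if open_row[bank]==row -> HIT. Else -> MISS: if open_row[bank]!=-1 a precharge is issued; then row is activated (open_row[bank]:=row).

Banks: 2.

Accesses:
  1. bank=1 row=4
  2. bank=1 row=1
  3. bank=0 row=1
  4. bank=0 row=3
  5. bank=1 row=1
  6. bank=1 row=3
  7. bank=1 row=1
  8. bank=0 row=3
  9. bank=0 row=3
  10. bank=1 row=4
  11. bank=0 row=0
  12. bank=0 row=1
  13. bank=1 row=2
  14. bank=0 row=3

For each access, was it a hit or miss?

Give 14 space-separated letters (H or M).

Answer: M M M M H M M H H M M M M M

Derivation:
Acc 1: bank1 row4 -> MISS (open row4); precharges=0
Acc 2: bank1 row1 -> MISS (open row1); precharges=1
Acc 3: bank0 row1 -> MISS (open row1); precharges=1
Acc 4: bank0 row3 -> MISS (open row3); precharges=2
Acc 5: bank1 row1 -> HIT
Acc 6: bank1 row3 -> MISS (open row3); precharges=3
Acc 7: bank1 row1 -> MISS (open row1); precharges=4
Acc 8: bank0 row3 -> HIT
Acc 9: bank0 row3 -> HIT
Acc 10: bank1 row4 -> MISS (open row4); precharges=5
Acc 11: bank0 row0 -> MISS (open row0); precharges=6
Acc 12: bank0 row1 -> MISS (open row1); precharges=7
Acc 13: bank1 row2 -> MISS (open row2); precharges=8
Acc 14: bank0 row3 -> MISS (open row3); precharges=9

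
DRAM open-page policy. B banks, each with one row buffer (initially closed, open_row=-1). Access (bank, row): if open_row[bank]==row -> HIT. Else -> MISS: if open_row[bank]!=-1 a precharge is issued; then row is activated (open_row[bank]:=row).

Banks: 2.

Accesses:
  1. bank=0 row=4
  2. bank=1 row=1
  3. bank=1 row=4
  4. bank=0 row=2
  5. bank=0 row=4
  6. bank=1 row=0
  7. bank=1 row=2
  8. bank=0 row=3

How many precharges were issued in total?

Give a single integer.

Answer: 6

Derivation:
Acc 1: bank0 row4 -> MISS (open row4); precharges=0
Acc 2: bank1 row1 -> MISS (open row1); precharges=0
Acc 3: bank1 row4 -> MISS (open row4); precharges=1
Acc 4: bank0 row2 -> MISS (open row2); precharges=2
Acc 5: bank0 row4 -> MISS (open row4); precharges=3
Acc 6: bank1 row0 -> MISS (open row0); precharges=4
Acc 7: bank1 row2 -> MISS (open row2); precharges=5
Acc 8: bank0 row3 -> MISS (open row3); precharges=6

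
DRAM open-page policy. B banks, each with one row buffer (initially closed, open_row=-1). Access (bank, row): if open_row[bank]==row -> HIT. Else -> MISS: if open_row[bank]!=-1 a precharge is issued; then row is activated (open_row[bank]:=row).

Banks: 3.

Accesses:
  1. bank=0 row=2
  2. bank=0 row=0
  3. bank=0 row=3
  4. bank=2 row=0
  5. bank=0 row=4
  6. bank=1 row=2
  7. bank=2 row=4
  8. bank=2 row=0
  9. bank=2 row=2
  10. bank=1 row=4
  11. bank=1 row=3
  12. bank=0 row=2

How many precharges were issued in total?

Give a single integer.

Answer: 9

Derivation:
Acc 1: bank0 row2 -> MISS (open row2); precharges=0
Acc 2: bank0 row0 -> MISS (open row0); precharges=1
Acc 3: bank0 row3 -> MISS (open row3); precharges=2
Acc 4: bank2 row0 -> MISS (open row0); precharges=2
Acc 5: bank0 row4 -> MISS (open row4); precharges=3
Acc 6: bank1 row2 -> MISS (open row2); precharges=3
Acc 7: bank2 row4 -> MISS (open row4); precharges=4
Acc 8: bank2 row0 -> MISS (open row0); precharges=5
Acc 9: bank2 row2 -> MISS (open row2); precharges=6
Acc 10: bank1 row4 -> MISS (open row4); precharges=7
Acc 11: bank1 row3 -> MISS (open row3); precharges=8
Acc 12: bank0 row2 -> MISS (open row2); precharges=9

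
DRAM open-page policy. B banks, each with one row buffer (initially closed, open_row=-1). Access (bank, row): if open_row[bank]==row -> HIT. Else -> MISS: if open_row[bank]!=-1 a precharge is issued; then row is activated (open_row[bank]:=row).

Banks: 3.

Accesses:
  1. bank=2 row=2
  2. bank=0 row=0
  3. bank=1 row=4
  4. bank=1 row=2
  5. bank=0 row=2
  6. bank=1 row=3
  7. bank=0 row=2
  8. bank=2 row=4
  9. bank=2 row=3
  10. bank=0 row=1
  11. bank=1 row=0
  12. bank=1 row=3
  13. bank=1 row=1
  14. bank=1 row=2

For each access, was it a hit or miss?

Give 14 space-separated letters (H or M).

Acc 1: bank2 row2 -> MISS (open row2); precharges=0
Acc 2: bank0 row0 -> MISS (open row0); precharges=0
Acc 3: bank1 row4 -> MISS (open row4); precharges=0
Acc 4: bank1 row2 -> MISS (open row2); precharges=1
Acc 5: bank0 row2 -> MISS (open row2); precharges=2
Acc 6: bank1 row3 -> MISS (open row3); precharges=3
Acc 7: bank0 row2 -> HIT
Acc 8: bank2 row4 -> MISS (open row4); precharges=4
Acc 9: bank2 row3 -> MISS (open row3); precharges=5
Acc 10: bank0 row1 -> MISS (open row1); precharges=6
Acc 11: bank1 row0 -> MISS (open row0); precharges=7
Acc 12: bank1 row3 -> MISS (open row3); precharges=8
Acc 13: bank1 row1 -> MISS (open row1); precharges=9
Acc 14: bank1 row2 -> MISS (open row2); precharges=10

Answer: M M M M M M H M M M M M M M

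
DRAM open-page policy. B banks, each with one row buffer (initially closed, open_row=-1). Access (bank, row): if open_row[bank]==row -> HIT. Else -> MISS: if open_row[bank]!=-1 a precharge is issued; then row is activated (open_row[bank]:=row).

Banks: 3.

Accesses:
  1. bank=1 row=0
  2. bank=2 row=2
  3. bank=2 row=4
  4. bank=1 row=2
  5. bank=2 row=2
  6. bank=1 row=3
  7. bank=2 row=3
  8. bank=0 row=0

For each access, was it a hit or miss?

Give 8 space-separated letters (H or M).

Answer: M M M M M M M M

Derivation:
Acc 1: bank1 row0 -> MISS (open row0); precharges=0
Acc 2: bank2 row2 -> MISS (open row2); precharges=0
Acc 3: bank2 row4 -> MISS (open row4); precharges=1
Acc 4: bank1 row2 -> MISS (open row2); precharges=2
Acc 5: bank2 row2 -> MISS (open row2); precharges=3
Acc 6: bank1 row3 -> MISS (open row3); precharges=4
Acc 7: bank2 row3 -> MISS (open row3); precharges=5
Acc 8: bank0 row0 -> MISS (open row0); precharges=5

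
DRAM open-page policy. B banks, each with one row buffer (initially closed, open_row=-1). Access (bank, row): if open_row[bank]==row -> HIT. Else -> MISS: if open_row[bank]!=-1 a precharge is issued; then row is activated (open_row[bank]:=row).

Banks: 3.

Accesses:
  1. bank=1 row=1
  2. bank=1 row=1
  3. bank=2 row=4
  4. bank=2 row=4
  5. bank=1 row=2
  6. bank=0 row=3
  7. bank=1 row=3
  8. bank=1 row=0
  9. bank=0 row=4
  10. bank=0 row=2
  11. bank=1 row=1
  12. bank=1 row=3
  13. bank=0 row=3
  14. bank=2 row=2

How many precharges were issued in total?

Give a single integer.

Acc 1: bank1 row1 -> MISS (open row1); precharges=0
Acc 2: bank1 row1 -> HIT
Acc 3: bank2 row4 -> MISS (open row4); precharges=0
Acc 4: bank2 row4 -> HIT
Acc 5: bank1 row2 -> MISS (open row2); precharges=1
Acc 6: bank0 row3 -> MISS (open row3); precharges=1
Acc 7: bank1 row3 -> MISS (open row3); precharges=2
Acc 8: bank1 row0 -> MISS (open row0); precharges=3
Acc 9: bank0 row4 -> MISS (open row4); precharges=4
Acc 10: bank0 row2 -> MISS (open row2); precharges=5
Acc 11: bank1 row1 -> MISS (open row1); precharges=6
Acc 12: bank1 row3 -> MISS (open row3); precharges=7
Acc 13: bank0 row3 -> MISS (open row3); precharges=8
Acc 14: bank2 row2 -> MISS (open row2); precharges=9

Answer: 9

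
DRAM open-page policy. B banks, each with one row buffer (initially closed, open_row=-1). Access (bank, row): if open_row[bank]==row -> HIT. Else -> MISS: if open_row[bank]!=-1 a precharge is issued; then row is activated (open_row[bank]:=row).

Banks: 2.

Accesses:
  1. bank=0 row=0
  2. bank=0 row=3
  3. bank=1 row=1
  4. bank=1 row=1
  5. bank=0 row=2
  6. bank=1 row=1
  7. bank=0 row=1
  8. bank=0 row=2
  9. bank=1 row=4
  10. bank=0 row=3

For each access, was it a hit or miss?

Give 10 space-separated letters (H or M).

Answer: M M M H M H M M M M

Derivation:
Acc 1: bank0 row0 -> MISS (open row0); precharges=0
Acc 2: bank0 row3 -> MISS (open row3); precharges=1
Acc 3: bank1 row1 -> MISS (open row1); precharges=1
Acc 4: bank1 row1 -> HIT
Acc 5: bank0 row2 -> MISS (open row2); precharges=2
Acc 6: bank1 row1 -> HIT
Acc 7: bank0 row1 -> MISS (open row1); precharges=3
Acc 8: bank0 row2 -> MISS (open row2); precharges=4
Acc 9: bank1 row4 -> MISS (open row4); precharges=5
Acc 10: bank0 row3 -> MISS (open row3); precharges=6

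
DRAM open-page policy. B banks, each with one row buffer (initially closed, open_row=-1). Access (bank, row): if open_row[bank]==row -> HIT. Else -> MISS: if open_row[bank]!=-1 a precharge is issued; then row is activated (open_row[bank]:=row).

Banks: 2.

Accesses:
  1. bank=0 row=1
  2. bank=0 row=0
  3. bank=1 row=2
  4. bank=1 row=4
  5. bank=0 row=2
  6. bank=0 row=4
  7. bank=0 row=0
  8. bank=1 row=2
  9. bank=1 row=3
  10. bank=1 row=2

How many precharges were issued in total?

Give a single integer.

Answer: 8

Derivation:
Acc 1: bank0 row1 -> MISS (open row1); precharges=0
Acc 2: bank0 row0 -> MISS (open row0); precharges=1
Acc 3: bank1 row2 -> MISS (open row2); precharges=1
Acc 4: bank1 row4 -> MISS (open row4); precharges=2
Acc 5: bank0 row2 -> MISS (open row2); precharges=3
Acc 6: bank0 row4 -> MISS (open row4); precharges=4
Acc 7: bank0 row0 -> MISS (open row0); precharges=5
Acc 8: bank1 row2 -> MISS (open row2); precharges=6
Acc 9: bank1 row3 -> MISS (open row3); precharges=7
Acc 10: bank1 row2 -> MISS (open row2); precharges=8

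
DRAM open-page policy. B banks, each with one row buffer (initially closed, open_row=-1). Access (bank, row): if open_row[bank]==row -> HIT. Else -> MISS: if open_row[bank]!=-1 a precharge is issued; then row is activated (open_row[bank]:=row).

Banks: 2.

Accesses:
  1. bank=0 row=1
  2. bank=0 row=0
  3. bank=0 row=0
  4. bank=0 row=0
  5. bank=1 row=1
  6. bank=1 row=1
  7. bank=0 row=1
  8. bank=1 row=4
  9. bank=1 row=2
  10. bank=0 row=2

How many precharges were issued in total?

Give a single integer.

Answer: 5

Derivation:
Acc 1: bank0 row1 -> MISS (open row1); precharges=0
Acc 2: bank0 row0 -> MISS (open row0); precharges=1
Acc 3: bank0 row0 -> HIT
Acc 4: bank0 row0 -> HIT
Acc 5: bank1 row1 -> MISS (open row1); precharges=1
Acc 6: bank1 row1 -> HIT
Acc 7: bank0 row1 -> MISS (open row1); precharges=2
Acc 8: bank1 row4 -> MISS (open row4); precharges=3
Acc 9: bank1 row2 -> MISS (open row2); precharges=4
Acc 10: bank0 row2 -> MISS (open row2); precharges=5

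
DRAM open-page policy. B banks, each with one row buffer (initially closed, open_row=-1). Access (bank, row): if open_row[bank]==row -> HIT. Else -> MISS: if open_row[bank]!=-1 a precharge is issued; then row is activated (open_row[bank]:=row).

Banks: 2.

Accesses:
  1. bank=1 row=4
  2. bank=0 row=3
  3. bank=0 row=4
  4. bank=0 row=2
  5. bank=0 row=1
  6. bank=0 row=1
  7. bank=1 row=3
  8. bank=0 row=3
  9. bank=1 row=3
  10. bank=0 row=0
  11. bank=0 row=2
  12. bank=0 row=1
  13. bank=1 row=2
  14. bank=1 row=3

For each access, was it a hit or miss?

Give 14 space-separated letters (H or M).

Acc 1: bank1 row4 -> MISS (open row4); precharges=0
Acc 2: bank0 row3 -> MISS (open row3); precharges=0
Acc 3: bank0 row4 -> MISS (open row4); precharges=1
Acc 4: bank0 row2 -> MISS (open row2); precharges=2
Acc 5: bank0 row1 -> MISS (open row1); precharges=3
Acc 6: bank0 row1 -> HIT
Acc 7: bank1 row3 -> MISS (open row3); precharges=4
Acc 8: bank0 row3 -> MISS (open row3); precharges=5
Acc 9: bank1 row3 -> HIT
Acc 10: bank0 row0 -> MISS (open row0); precharges=6
Acc 11: bank0 row2 -> MISS (open row2); precharges=7
Acc 12: bank0 row1 -> MISS (open row1); precharges=8
Acc 13: bank1 row2 -> MISS (open row2); precharges=9
Acc 14: bank1 row3 -> MISS (open row3); precharges=10

Answer: M M M M M H M M H M M M M M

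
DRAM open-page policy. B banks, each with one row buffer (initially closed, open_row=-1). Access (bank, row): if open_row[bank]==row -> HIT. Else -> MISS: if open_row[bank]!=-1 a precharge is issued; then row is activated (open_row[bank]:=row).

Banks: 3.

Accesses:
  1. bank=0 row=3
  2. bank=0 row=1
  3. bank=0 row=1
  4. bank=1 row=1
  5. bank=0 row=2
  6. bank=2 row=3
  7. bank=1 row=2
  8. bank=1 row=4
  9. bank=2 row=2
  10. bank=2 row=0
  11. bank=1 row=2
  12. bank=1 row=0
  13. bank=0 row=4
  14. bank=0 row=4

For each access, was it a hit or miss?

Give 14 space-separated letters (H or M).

Acc 1: bank0 row3 -> MISS (open row3); precharges=0
Acc 2: bank0 row1 -> MISS (open row1); precharges=1
Acc 3: bank0 row1 -> HIT
Acc 4: bank1 row1 -> MISS (open row1); precharges=1
Acc 5: bank0 row2 -> MISS (open row2); precharges=2
Acc 6: bank2 row3 -> MISS (open row3); precharges=2
Acc 7: bank1 row2 -> MISS (open row2); precharges=3
Acc 8: bank1 row4 -> MISS (open row4); precharges=4
Acc 9: bank2 row2 -> MISS (open row2); precharges=5
Acc 10: bank2 row0 -> MISS (open row0); precharges=6
Acc 11: bank1 row2 -> MISS (open row2); precharges=7
Acc 12: bank1 row0 -> MISS (open row0); precharges=8
Acc 13: bank0 row4 -> MISS (open row4); precharges=9
Acc 14: bank0 row4 -> HIT

Answer: M M H M M M M M M M M M M H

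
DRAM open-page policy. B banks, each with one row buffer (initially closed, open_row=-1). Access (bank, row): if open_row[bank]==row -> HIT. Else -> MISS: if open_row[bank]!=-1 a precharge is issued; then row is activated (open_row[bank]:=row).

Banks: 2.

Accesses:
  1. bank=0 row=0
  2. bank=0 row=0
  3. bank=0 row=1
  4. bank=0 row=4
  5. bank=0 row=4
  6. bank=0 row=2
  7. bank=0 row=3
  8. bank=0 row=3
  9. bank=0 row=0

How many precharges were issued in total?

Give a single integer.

Answer: 5

Derivation:
Acc 1: bank0 row0 -> MISS (open row0); precharges=0
Acc 2: bank0 row0 -> HIT
Acc 3: bank0 row1 -> MISS (open row1); precharges=1
Acc 4: bank0 row4 -> MISS (open row4); precharges=2
Acc 5: bank0 row4 -> HIT
Acc 6: bank0 row2 -> MISS (open row2); precharges=3
Acc 7: bank0 row3 -> MISS (open row3); precharges=4
Acc 8: bank0 row3 -> HIT
Acc 9: bank0 row0 -> MISS (open row0); precharges=5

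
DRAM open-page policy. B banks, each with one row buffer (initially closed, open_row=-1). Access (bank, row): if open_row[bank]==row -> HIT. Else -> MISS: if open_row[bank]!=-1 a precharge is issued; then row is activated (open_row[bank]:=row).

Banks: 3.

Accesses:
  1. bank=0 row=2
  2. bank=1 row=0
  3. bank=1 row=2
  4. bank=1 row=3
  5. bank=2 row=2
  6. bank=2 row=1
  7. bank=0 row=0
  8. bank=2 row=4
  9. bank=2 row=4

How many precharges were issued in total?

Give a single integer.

Answer: 5

Derivation:
Acc 1: bank0 row2 -> MISS (open row2); precharges=0
Acc 2: bank1 row0 -> MISS (open row0); precharges=0
Acc 3: bank1 row2 -> MISS (open row2); precharges=1
Acc 4: bank1 row3 -> MISS (open row3); precharges=2
Acc 5: bank2 row2 -> MISS (open row2); precharges=2
Acc 6: bank2 row1 -> MISS (open row1); precharges=3
Acc 7: bank0 row0 -> MISS (open row0); precharges=4
Acc 8: bank2 row4 -> MISS (open row4); precharges=5
Acc 9: bank2 row4 -> HIT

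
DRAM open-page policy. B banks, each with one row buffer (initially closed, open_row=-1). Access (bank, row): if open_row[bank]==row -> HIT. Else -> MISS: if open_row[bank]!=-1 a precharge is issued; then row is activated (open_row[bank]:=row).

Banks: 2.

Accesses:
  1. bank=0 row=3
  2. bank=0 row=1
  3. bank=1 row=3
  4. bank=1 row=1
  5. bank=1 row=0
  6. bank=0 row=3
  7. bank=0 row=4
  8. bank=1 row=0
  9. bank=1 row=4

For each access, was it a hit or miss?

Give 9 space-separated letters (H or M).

Acc 1: bank0 row3 -> MISS (open row3); precharges=0
Acc 2: bank0 row1 -> MISS (open row1); precharges=1
Acc 3: bank1 row3 -> MISS (open row3); precharges=1
Acc 4: bank1 row1 -> MISS (open row1); precharges=2
Acc 5: bank1 row0 -> MISS (open row0); precharges=3
Acc 6: bank0 row3 -> MISS (open row3); precharges=4
Acc 7: bank0 row4 -> MISS (open row4); precharges=5
Acc 8: bank1 row0 -> HIT
Acc 9: bank1 row4 -> MISS (open row4); precharges=6

Answer: M M M M M M M H M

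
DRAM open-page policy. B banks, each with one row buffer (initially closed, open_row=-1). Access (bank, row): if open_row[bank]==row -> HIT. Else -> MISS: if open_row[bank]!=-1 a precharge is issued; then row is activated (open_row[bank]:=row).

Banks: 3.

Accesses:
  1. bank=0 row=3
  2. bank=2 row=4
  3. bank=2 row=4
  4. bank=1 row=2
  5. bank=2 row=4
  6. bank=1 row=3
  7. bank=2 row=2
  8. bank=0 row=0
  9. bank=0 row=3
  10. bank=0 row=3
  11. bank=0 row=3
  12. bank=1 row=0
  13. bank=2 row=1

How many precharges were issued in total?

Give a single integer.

Acc 1: bank0 row3 -> MISS (open row3); precharges=0
Acc 2: bank2 row4 -> MISS (open row4); precharges=0
Acc 3: bank2 row4 -> HIT
Acc 4: bank1 row2 -> MISS (open row2); precharges=0
Acc 5: bank2 row4 -> HIT
Acc 6: bank1 row3 -> MISS (open row3); precharges=1
Acc 7: bank2 row2 -> MISS (open row2); precharges=2
Acc 8: bank0 row0 -> MISS (open row0); precharges=3
Acc 9: bank0 row3 -> MISS (open row3); precharges=4
Acc 10: bank0 row3 -> HIT
Acc 11: bank0 row3 -> HIT
Acc 12: bank1 row0 -> MISS (open row0); precharges=5
Acc 13: bank2 row1 -> MISS (open row1); precharges=6

Answer: 6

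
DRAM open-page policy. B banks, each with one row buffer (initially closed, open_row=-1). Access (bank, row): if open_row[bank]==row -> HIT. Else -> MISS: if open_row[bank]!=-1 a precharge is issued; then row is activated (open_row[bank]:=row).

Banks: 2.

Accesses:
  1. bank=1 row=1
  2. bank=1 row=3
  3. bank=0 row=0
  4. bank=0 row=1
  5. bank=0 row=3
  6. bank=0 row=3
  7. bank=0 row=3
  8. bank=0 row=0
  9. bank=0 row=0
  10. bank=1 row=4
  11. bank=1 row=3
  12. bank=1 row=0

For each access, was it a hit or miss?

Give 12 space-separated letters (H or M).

Acc 1: bank1 row1 -> MISS (open row1); precharges=0
Acc 2: bank1 row3 -> MISS (open row3); precharges=1
Acc 3: bank0 row0 -> MISS (open row0); precharges=1
Acc 4: bank0 row1 -> MISS (open row1); precharges=2
Acc 5: bank0 row3 -> MISS (open row3); precharges=3
Acc 6: bank0 row3 -> HIT
Acc 7: bank0 row3 -> HIT
Acc 8: bank0 row0 -> MISS (open row0); precharges=4
Acc 9: bank0 row0 -> HIT
Acc 10: bank1 row4 -> MISS (open row4); precharges=5
Acc 11: bank1 row3 -> MISS (open row3); precharges=6
Acc 12: bank1 row0 -> MISS (open row0); precharges=7

Answer: M M M M M H H M H M M M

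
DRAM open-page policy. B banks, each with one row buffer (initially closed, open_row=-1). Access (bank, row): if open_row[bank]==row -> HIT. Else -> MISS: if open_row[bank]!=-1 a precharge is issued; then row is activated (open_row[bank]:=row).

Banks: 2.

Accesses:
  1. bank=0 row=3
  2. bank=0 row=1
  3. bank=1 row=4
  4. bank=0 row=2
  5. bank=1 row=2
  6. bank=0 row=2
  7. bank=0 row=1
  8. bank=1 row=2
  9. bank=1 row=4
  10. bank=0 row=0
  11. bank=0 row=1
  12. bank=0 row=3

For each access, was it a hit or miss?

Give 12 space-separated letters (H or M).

Acc 1: bank0 row3 -> MISS (open row3); precharges=0
Acc 2: bank0 row1 -> MISS (open row1); precharges=1
Acc 3: bank1 row4 -> MISS (open row4); precharges=1
Acc 4: bank0 row2 -> MISS (open row2); precharges=2
Acc 5: bank1 row2 -> MISS (open row2); precharges=3
Acc 6: bank0 row2 -> HIT
Acc 7: bank0 row1 -> MISS (open row1); precharges=4
Acc 8: bank1 row2 -> HIT
Acc 9: bank1 row4 -> MISS (open row4); precharges=5
Acc 10: bank0 row0 -> MISS (open row0); precharges=6
Acc 11: bank0 row1 -> MISS (open row1); precharges=7
Acc 12: bank0 row3 -> MISS (open row3); precharges=8

Answer: M M M M M H M H M M M M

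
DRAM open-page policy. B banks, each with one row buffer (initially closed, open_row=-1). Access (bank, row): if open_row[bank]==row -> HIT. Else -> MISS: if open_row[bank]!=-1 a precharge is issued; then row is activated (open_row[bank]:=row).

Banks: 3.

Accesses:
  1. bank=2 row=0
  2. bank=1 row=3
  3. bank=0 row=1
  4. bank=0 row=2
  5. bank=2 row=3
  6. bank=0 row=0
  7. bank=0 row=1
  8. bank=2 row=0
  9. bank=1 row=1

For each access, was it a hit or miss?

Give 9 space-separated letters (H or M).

Acc 1: bank2 row0 -> MISS (open row0); precharges=0
Acc 2: bank1 row3 -> MISS (open row3); precharges=0
Acc 3: bank0 row1 -> MISS (open row1); precharges=0
Acc 4: bank0 row2 -> MISS (open row2); precharges=1
Acc 5: bank2 row3 -> MISS (open row3); precharges=2
Acc 6: bank0 row0 -> MISS (open row0); precharges=3
Acc 7: bank0 row1 -> MISS (open row1); precharges=4
Acc 8: bank2 row0 -> MISS (open row0); precharges=5
Acc 9: bank1 row1 -> MISS (open row1); precharges=6

Answer: M M M M M M M M M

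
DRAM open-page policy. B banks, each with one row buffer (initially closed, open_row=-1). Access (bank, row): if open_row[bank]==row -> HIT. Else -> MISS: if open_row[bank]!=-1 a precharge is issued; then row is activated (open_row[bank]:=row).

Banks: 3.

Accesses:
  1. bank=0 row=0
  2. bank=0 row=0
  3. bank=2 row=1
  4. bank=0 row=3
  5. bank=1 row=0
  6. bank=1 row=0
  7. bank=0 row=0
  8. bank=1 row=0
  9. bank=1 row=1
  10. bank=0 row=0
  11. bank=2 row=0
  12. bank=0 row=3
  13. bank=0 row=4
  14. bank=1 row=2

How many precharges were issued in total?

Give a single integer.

Answer: 7

Derivation:
Acc 1: bank0 row0 -> MISS (open row0); precharges=0
Acc 2: bank0 row0 -> HIT
Acc 3: bank2 row1 -> MISS (open row1); precharges=0
Acc 4: bank0 row3 -> MISS (open row3); precharges=1
Acc 5: bank1 row0 -> MISS (open row0); precharges=1
Acc 6: bank1 row0 -> HIT
Acc 7: bank0 row0 -> MISS (open row0); precharges=2
Acc 8: bank1 row0 -> HIT
Acc 9: bank1 row1 -> MISS (open row1); precharges=3
Acc 10: bank0 row0 -> HIT
Acc 11: bank2 row0 -> MISS (open row0); precharges=4
Acc 12: bank0 row3 -> MISS (open row3); precharges=5
Acc 13: bank0 row4 -> MISS (open row4); precharges=6
Acc 14: bank1 row2 -> MISS (open row2); precharges=7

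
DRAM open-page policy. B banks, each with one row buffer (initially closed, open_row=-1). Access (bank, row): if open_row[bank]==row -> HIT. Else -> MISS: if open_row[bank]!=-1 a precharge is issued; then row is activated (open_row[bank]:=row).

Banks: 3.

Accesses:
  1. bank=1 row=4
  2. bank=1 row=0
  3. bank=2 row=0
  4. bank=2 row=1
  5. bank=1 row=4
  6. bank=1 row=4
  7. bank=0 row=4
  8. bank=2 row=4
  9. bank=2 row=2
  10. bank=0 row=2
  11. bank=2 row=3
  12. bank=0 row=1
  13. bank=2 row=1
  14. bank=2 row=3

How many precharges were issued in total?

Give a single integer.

Acc 1: bank1 row4 -> MISS (open row4); precharges=0
Acc 2: bank1 row0 -> MISS (open row0); precharges=1
Acc 3: bank2 row0 -> MISS (open row0); precharges=1
Acc 4: bank2 row1 -> MISS (open row1); precharges=2
Acc 5: bank1 row4 -> MISS (open row4); precharges=3
Acc 6: bank1 row4 -> HIT
Acc 7: bank0 row4 -> MISS (open row4); precharges=3
Acc 8: bank2 row4 -> MISS (open row4); precharges=4
Acc 9: bank2 row2 -> MISS (open row2); precharges=5
Acc 10: bank0 row2 -> MISS (open row2); precharges=6
Acc 11: bank2 row3 -> MISS (open row3); precharges=7
Acc 12: bank0 row1 -> MISS (open row1); precharges=8
Acc 13: bank2 row1 -> MISS (open row1); precharges=9
Acc 14: bank2 row3 -> MISS (open row3); precharges=10

Answer: 10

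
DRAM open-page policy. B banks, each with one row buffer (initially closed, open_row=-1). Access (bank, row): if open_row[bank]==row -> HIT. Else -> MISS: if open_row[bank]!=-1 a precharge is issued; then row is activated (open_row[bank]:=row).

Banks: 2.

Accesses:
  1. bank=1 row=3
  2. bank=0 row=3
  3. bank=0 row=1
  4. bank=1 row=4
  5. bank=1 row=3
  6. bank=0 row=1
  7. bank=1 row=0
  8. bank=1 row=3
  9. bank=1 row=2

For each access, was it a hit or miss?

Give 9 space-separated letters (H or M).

Acc 1: bank1 row3 -> MISS (open row3); precharges=0
Acc 2: bank0 row3 -> MISS (open row3); precharges=0
Acc 3: bank0 row1 -> MISS (open row1); precharges=1
Acc 4: bank1 row4 -> MISS (open row4); precharges=2
Acc 5: bank1 row3 -> MISS (open row3); precharges=3
Acc 6: bank0 row1 -> HIT
Acc 7: bank1 row0 -> MISS (open row0); precharges=4
Acc 8: bank1 row3 -> MISS (open row3); precharges=5
Acc 9: bank1 row2 -> MISS (open row2); precharges=6

Answer: M M M M M H M M M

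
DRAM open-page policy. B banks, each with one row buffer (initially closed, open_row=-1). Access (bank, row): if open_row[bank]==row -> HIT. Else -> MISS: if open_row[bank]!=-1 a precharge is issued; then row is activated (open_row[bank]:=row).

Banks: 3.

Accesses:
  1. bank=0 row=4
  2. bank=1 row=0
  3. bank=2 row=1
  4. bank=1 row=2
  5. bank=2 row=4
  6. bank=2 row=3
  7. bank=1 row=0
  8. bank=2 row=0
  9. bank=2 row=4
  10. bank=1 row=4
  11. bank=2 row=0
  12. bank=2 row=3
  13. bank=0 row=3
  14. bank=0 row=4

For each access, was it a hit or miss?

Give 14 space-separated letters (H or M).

Answer: M M M M M M M M M M M M M M

Derivation:
Acc 1: bank0 row4 -> MISS (open row4); precharges=0
Acc 2: bank1 row0 -> MISS (open row0); precharges=0
Acc 3: bank2 row1 -> MISS (open row1); precharges=0
Acc 4: bank1 row2 -> MISS (open row2); precharges=1
Acc 5: bank2 row4 -> MISS (open row4); precharges=2
Acc 6: bank2 row3 -> MISS (open row3); precharges=3
Acc 7: bank1 row0 -> MISS (open row0); precharges=4
Acc 8: bank2 row0 -> MISS (open row0); precharges=5
Acc 9: bank2 row4 -> MISS (open row4); precharges=6
Acc 10: bank1 row4 -> MISS (open row4); precharges=7
Acc 11: bank2 row0 -> MISS (open row0); precharges=8
Acc 12: bank2 row3 -> MISS (open row3); precharges=9
Acc 13: bank0 row3 -> MISS (open row3); precharges=10
Acc 14: bank0 row4 -> MISS (open row4); precharges=11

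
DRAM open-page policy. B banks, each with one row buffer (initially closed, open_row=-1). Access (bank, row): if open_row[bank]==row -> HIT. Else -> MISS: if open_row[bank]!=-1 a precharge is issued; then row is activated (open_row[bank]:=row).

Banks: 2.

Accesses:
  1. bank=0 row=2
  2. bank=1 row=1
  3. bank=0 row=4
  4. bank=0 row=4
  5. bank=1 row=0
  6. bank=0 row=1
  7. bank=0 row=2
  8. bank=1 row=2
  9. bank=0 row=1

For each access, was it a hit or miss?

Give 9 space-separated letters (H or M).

Acc 1: bank0 row2 -> MISS (open row2); precharges=0
Acc 2: bank1 row1 -> MISS (open row1); precharges=0
Acc 3: bank0 row4 -> MISS (open row4); precharges=1
Acc 4: bank0 row4 -> HIT
Acc 5: bank1 row0 -> MISS (open row0); precharges=2
Acc 6: bank0 row1 -> MISS (open row1); precharges=3
Acc 7: bank0 row2 -> MISS (open row2); precharges=4
Acc 8: bank1 row2 -> MISS (open row2); precharges=5
Acc 9: bank0 row1 -> MISS (open row1); precharges=6

Answer: M M M H M M M M M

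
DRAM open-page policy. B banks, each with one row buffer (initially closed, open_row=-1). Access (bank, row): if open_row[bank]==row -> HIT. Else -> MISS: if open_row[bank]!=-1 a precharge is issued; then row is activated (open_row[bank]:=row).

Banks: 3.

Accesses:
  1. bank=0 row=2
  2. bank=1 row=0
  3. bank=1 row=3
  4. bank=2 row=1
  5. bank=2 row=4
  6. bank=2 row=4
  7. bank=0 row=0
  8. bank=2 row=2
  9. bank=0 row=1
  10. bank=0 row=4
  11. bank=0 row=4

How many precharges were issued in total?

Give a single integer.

Answer: 6

Derivation:
Acc 1: bank0 row2 -> MISS (open row2); precharges=0
Acc 2: bank1 row0 -> MISS (open row0); precharges=0
Acc 3: bank1 row3 -> MISS (open row3); precharges=1
Acc 4: bank2 row1 -> MISS (open row1); precharges=1
Acc 5: bank2 row4 -> MISS (open row4); precharges=2
Acc 6: bank2 row4 -> HIT
Acc 7: bank0 row0 -> MISS (open row0); precharges=3
Acc 8: bank2 row2 -> MISS (open row2); precharges=4
Acc 9: bank0 row1 -> MISS (open row1); precharges=5
Acc 10: bank0 row4 -> MISS (open row4); precharges=6
Acc 11: bank0 row4 -> HIT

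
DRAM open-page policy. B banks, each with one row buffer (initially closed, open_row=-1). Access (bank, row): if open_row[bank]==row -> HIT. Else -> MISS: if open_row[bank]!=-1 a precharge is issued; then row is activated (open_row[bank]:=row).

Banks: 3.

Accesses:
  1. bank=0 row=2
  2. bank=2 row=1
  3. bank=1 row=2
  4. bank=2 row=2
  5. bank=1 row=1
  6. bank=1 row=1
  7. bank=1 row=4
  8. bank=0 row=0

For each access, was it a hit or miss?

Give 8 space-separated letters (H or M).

Answer: M M M M M H M M

Derivation:
Acc 1: bank0 row2 -> MISS (open row2); precharges=0
Acc 2: bank2 row1 -> MISS (open row1); precharges=0
Acc 3: bank1 row2 -> MISS (open row2); precharges=0
Acc 4: bank2 row2 -> MISS (open row2); precharges=1
Acc 5: bank1 row1 -> MISS (open row1); precharges=2
Acc 6: bank1 row1 -> HIT
Acc 7: bank1 row4 -> MISS (open row4); precharges=3
Acc 8: bank0 row0 -> MISS (open row0); precharges=4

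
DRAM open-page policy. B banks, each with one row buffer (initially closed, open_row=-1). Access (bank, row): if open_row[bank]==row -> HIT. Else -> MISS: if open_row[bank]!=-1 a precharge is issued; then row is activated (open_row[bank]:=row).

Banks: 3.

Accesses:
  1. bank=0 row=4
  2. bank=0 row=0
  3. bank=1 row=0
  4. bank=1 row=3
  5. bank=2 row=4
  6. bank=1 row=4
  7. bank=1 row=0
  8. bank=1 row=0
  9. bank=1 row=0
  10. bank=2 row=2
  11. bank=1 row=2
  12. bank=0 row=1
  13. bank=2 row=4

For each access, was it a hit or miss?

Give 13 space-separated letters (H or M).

Acc 1: bank0 row4 -> MISS (open row4); precharges=0
Acc 2: bank0 row0 -> MISS (open row0); precharges=1
Acc 3: bank1 row0 -> MISS (open row0); precharges=1
Acc 4: bank1 row3 -> MISS (open row3); precharges=2
Acc 5: bank2 row4 -> MISS (open row4); precharges=2
Acc 6: bank1 row4 -> MISS (open row4); precharges=3
Acc 7: bank1 row0 -> MISS (open row0); precharges=4
Acc 8: bank1 row0 -> HIT
Acc 9: bank1 row0 -> HIT
Acc 10: bank2 row2 -> MISS (open row2); precharges=5
Acc 11: bank1 row2 -> MISS (open row2); precharges=6
Acc 12: bank0 row1 -> MISS (open row1); precharges=7
Acc 13: bank2 row4 -> MISS (open row4); precharges=8

Answer: M M M M M M M H H M M M M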